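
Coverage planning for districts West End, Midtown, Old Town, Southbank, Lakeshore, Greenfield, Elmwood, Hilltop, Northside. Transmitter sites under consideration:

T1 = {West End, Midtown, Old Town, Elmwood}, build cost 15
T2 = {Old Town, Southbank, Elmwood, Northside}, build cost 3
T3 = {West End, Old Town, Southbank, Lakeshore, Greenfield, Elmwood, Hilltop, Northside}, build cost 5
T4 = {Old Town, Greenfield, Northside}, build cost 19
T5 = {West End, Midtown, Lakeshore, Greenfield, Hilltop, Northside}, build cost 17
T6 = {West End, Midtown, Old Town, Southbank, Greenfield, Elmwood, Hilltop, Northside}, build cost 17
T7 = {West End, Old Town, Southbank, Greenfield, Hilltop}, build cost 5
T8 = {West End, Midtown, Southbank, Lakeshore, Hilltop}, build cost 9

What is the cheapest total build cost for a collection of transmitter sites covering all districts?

T3, T8 cover every district at build cost 5 + 9 = 14.
Any cover uses at least 2 transmitter sites; among all covering selections none totals below 14.

14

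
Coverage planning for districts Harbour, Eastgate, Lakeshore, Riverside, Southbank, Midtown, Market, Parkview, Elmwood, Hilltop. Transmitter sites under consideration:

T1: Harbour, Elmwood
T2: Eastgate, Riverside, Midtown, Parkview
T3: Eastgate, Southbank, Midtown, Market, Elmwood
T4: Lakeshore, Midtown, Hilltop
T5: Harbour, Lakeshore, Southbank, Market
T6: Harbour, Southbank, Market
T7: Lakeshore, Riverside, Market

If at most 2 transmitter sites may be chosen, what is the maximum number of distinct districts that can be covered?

Choosing T2, T5 covers {Harbour, Eastgate, Lakeshore, Riverside, Southbank, Midtown, Market, Parkview} — 8 districts.
No choice of 2 transmitter sites does better; here Elmwood, Hilltop are left uncovered.

8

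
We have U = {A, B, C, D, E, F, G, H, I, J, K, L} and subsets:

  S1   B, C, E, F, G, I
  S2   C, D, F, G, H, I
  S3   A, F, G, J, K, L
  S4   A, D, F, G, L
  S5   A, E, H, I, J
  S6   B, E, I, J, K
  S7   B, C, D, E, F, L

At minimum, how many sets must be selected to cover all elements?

3

S1, S2, S3 together cover {A, B, C, D, E, F, G, H, I, J, K, L} — every element.
No 2 of the 7 sets cover everything (all 21 pairs fall short), so 3 is minimum.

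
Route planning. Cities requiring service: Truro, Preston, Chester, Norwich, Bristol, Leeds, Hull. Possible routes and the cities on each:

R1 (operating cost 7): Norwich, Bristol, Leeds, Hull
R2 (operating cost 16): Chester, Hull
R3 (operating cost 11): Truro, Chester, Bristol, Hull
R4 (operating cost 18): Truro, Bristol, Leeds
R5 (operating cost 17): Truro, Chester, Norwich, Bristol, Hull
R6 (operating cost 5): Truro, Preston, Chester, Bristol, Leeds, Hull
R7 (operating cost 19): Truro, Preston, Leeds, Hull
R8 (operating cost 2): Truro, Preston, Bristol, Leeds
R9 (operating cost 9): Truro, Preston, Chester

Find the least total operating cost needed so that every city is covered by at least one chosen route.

12

R1, R6 cover every city at operating cost 7 + 5 = 12.
Any cover uses at least 2 routes; among all covering selections none totals below 12.
Greedy by coverage-per-operating cost would pick R8, R6, R1 for 14 — worse than the optimum 12.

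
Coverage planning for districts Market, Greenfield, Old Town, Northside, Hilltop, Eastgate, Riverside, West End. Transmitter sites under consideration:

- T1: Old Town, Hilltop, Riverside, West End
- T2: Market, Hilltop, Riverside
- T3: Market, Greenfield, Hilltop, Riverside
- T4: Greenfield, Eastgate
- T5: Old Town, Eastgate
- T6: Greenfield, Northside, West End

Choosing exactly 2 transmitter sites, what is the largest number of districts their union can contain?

6

Choosing T1, T3 covers {Market, Greenfield, Old Town, Hilltop, Riverside, West End} — 6 districts.
No choice of 2 transmitter sites does better; here Northside, Eastgate are left uncovered.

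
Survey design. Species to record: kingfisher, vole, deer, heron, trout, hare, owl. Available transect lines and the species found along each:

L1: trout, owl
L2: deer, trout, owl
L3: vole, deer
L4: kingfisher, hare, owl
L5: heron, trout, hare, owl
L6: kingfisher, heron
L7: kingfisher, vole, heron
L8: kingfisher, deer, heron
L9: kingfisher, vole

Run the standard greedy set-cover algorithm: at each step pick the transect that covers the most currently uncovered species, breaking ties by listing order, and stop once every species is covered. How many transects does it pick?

3

Pick 1: L5 covers 4 new species (heron, trout, hare, owl).
Pick 2: L3 covers 2 new species (vole, deer).
Pick 3: L4 covers 1 new species (kingfisher).
Greedy uses 3 transects.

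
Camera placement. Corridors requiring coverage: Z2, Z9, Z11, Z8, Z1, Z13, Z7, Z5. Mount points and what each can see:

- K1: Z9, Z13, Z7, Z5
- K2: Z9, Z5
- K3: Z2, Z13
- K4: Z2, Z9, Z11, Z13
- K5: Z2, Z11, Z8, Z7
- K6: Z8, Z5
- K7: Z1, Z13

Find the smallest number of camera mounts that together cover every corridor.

3

K1, K5, K7 together cover {Z2, Z9, Z11, Z8, Z1, Z13, Z7, Z5} — every corridor.
No 2 of the 7 camera mounts cover everything (all 21 pairs fall short), so 3 is minimum.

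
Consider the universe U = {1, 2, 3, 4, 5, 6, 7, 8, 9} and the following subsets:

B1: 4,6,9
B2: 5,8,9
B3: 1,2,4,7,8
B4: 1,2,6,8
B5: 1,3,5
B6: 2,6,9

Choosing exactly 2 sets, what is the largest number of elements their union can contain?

Choosing B1, B3 covers {1, 2, 4, 6, 7, 8, 9} — 7 elements.
No choice of 2 sets does better; here 3, 5 are left uncovered.

7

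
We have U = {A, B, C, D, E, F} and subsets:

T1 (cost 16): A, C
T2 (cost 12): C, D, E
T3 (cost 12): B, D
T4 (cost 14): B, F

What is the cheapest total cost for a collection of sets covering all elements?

T1, T2, T4 cover every element at cost 16 + 12 + 14 = 42.
Any cover uses at least 3 sets; among all covering selections none totals below 42.

42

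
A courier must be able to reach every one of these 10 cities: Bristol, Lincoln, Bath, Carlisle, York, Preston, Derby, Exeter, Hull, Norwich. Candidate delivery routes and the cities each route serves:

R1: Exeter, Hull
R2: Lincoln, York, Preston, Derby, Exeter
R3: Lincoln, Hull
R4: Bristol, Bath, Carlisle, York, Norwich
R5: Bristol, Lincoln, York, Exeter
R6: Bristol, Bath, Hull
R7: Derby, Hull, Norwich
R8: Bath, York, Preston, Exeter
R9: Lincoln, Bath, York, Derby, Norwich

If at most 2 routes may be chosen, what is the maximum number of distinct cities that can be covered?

Choosing R2, R4 covers {Bristol, Lincoln, Bath, Carlisle, York, Preston, Derby, Exeter, Norwich} — 9 cities.
No choice of 2 routes does better; here Hull is left uncovered.

9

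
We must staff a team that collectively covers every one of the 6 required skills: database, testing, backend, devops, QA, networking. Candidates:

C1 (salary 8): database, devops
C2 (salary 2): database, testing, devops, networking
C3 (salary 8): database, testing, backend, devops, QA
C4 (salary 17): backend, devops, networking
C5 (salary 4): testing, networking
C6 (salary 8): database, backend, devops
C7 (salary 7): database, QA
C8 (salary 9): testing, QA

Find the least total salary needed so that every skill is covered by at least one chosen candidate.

10

C2, C3 cover every skill at salary 2 + 8 = 10.
Any cover uses at least 2 candidates; among all covering selections none totals below 10.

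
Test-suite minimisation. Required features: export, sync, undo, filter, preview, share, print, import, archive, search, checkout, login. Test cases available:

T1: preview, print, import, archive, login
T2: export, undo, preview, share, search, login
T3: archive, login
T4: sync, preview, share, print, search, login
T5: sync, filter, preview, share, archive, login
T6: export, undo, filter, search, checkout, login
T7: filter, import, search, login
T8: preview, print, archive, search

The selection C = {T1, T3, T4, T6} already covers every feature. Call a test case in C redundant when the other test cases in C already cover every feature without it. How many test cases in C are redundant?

1

Drop T1: import uncovered — not redundant.
Drop T3: the rest still cover every feature — redundant.
Drop T4: sync, share uncovered — not redundant.
Drop T6: export, undo, filter, checkout uncovered — not redundant.
1 redundant: T3.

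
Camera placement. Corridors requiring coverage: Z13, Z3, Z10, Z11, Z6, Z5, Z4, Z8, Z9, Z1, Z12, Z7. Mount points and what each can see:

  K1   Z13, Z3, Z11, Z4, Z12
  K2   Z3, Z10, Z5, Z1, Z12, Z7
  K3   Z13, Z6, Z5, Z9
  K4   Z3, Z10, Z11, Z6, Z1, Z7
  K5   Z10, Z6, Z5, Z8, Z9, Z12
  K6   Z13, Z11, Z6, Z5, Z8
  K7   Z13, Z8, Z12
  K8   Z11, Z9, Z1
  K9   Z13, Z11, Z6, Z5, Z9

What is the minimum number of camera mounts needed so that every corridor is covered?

3

K1, K2, K5 together cover {Z13, Z3, Z10, Z11, Z6, Z5, Z4, Z8, Z9, Z1, Z12, Z7} — every corridor.
No 2 of the 9 camera mounts cover everything (all 36 pairs fall short), so 3 is minimum.
Greedy (largest uncovered first) would take K2, K6, K1, K3 — 4 camera mounts — but 3 suffice.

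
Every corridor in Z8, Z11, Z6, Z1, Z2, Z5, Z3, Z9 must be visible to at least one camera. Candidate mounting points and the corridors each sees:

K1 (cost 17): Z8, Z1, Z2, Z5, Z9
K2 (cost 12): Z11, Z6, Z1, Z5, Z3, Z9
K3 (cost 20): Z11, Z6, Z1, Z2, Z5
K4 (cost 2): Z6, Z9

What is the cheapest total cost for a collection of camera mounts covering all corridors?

29

K1, K2 cover every corridor at cost 17 + 12 = 29.
Any cover uses at least 2 camera mounts; among all covering selections none totals below 29.
Greedy by coverage-per-cost would pick K4, K2, K1 for 31 — worse than the optimum 29.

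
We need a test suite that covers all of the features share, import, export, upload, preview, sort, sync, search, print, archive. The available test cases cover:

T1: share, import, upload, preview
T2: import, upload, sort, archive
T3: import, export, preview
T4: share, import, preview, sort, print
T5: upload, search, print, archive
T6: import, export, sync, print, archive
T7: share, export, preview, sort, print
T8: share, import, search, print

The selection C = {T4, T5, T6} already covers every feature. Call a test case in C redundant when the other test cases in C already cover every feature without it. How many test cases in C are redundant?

Drop T4: share, preview, sort uncovered — not redundant.
Drop T5: upload, search uncovered — not redundant.
Drop T6: export, sync uncovered — not redundant.
None of the test cases in C is redundant.

0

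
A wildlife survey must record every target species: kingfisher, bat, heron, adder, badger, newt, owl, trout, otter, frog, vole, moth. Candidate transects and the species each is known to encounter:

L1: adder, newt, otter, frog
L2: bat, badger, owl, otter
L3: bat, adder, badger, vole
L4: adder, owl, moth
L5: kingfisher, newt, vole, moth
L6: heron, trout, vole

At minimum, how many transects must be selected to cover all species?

4

L1, L2, L5, L6 together cover {kingfisher, bat, heron, adder, badger, newt, owl, trout, otter, frog, vole, moth} — every species.
No 3 of the 6 transects cover everything (all 20 triples fall short), so 4 is minimum.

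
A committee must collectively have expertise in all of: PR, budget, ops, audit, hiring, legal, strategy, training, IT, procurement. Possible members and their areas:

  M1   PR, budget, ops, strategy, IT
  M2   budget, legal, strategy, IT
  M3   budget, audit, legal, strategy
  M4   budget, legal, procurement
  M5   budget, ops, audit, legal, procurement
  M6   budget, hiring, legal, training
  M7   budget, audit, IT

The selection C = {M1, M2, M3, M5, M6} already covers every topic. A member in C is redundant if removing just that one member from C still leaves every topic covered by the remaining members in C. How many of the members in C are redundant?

Drop M1: PR uncovered — not redundant.
Drop M2: the rest still cover every topic — redundant.
Drop M3: the rest still cover every topic — redundant.
Drop M5: procurement uncovered — not redundant.
Drop M6: hiring, training uncovered — not redundant.
2 redundant: M2, M3.

2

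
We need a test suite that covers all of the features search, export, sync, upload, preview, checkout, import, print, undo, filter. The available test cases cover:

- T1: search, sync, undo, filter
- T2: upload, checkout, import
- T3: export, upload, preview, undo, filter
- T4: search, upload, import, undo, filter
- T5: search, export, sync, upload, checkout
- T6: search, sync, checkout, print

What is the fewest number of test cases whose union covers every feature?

T2, T3, T6 together cover {search, export, sync, upload, preview, checkout, import, print, undo, filter} — every feature.
No 2 of the 6 test cases cover everything (all 15 pairs fall short), so 3 is minimum.

3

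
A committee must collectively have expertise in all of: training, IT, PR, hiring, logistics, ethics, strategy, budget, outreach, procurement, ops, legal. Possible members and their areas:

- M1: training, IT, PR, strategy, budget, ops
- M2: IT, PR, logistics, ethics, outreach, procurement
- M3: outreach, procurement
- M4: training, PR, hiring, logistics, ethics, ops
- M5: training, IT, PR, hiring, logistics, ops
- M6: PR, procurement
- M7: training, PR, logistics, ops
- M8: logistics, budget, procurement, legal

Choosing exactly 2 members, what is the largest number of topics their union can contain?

10

Choosing M1, M2 covers {training, IT, PR, logistics, ethics, strategy, budget, outreach, procurement, ops} — 10 topics.
No choice of 2 members does better; here hiring, legal are left uncovered.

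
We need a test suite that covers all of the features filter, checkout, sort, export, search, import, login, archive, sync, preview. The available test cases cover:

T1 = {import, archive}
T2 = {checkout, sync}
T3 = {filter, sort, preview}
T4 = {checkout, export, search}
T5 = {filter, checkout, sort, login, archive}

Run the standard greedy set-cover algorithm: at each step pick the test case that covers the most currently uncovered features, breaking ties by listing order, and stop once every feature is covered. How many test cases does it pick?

5

Pick 1: T5 covers 5 new features (filter, checkout, sort, login, archive).
Pick 2: T4 covers 2 new features (export, search).
Pick 3: T1 covers 1 new features (import).
Pick 4: T2 covers 1 new features (sync).
Pick 5: T3 covers 1 new features (preview).
Greedy uses 5 test cases.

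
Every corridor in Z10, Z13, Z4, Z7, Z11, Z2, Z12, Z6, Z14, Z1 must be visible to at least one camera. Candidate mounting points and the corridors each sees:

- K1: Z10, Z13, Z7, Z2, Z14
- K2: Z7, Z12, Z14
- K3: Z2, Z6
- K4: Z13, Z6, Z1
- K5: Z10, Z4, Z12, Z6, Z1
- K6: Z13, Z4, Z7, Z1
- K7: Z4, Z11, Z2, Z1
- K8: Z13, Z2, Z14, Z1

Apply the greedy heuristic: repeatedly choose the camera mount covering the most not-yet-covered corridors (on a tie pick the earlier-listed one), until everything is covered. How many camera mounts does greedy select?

Pick 1: K1 covers 5 new corridors (Z10, Z13, Z7, Z2, Z14).
Pick 2: K5 covers 4 new corridors (Z4, Z12, Z6, Z1).
Pick 3: K7 covers 1 new corridors (Z11).
Greedy uses 3 camera mounts.

3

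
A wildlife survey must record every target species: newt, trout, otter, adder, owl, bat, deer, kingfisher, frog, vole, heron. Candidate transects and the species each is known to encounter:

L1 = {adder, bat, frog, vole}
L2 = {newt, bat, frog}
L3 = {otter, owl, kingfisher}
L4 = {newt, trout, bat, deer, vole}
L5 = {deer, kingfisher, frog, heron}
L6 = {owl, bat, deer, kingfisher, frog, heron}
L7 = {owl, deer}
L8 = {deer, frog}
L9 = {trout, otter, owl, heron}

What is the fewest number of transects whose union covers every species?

4

L1, L2, L5, L9 together cover {newt, trout, otter, adder, owl, bat, deer, kingfisher, frog, vole, heron} — every species.
No 3 of the 9 transects cover everything (all 84 triples fall short), so 4 is minimum.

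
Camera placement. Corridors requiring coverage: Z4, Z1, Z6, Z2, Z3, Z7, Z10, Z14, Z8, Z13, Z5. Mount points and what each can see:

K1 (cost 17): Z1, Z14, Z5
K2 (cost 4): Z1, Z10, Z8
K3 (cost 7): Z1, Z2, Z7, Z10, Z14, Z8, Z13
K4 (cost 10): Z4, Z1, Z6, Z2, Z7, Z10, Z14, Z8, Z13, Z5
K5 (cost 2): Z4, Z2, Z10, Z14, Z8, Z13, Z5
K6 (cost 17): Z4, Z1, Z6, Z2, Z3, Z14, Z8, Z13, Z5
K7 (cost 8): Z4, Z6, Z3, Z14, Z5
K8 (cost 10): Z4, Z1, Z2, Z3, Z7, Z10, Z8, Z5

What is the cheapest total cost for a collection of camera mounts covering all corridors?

15

K3, K7 cover every corridor at cost 7 + 8 = 15.
Any cover uses at least 2 camera mounts; among all covering selections none totals below 15.
Greedy by coverage-per-cost would pick K5, K4, K7 for 20 — worse than the optimum 15.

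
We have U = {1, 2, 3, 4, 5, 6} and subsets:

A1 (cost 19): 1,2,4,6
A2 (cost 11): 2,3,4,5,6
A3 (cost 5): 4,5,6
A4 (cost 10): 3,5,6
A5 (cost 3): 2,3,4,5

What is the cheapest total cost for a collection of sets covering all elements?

22

A1, A5 cover every element at cost 19 + 3 = 22.
Any cover uses at least 2 sets; among all covering selections none totals below 22.
Greedy by coverage-per-cost would pick A5, A3, A1 for 27 — worse than the optimum 22.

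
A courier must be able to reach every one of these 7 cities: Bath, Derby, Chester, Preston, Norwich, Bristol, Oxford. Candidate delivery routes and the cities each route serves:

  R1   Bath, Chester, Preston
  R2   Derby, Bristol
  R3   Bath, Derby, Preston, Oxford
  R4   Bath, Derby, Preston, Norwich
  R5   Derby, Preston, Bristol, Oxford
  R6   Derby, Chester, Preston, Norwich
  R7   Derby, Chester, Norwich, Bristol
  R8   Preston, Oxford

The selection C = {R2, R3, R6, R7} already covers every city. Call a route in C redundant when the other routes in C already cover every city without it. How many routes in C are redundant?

3

Drop R2: the rest still cover every city — redundant.
Drop R3: Bath, Oxford uncovered — not redundant.
Drop R6: the rest still cover every city — redundant.
Drop R7: the rest still cover every city — redundant.
3 redundant: R2, R6, R7.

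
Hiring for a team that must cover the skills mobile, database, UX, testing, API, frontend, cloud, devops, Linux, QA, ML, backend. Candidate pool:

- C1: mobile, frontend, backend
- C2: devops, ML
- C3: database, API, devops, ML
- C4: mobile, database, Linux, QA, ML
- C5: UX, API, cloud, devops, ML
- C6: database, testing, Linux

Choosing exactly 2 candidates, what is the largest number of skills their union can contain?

Choosing C4, C5 covers {mobile, database, UX, API, cloud, devops, Linux, QA, ML} — 9 skills.
No choice of 2 candidates does better; here testing, frontend, backend are left uncovered.

9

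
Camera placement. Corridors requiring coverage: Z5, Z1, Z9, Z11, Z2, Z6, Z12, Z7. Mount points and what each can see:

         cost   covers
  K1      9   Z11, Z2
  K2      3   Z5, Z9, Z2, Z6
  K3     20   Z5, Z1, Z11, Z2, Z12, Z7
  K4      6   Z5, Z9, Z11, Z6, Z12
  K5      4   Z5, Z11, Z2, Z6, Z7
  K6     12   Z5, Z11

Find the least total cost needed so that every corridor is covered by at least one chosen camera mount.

23

K2, K3 cover every corridor at cost 3 + 20 = 23.
Any cover uses at least 2 camera mounts; among all covering selections none totals below 23.
Greedy by coverage-per-cost would pick K2, K5, K4, K3 for 33 — worse than the optimum 23.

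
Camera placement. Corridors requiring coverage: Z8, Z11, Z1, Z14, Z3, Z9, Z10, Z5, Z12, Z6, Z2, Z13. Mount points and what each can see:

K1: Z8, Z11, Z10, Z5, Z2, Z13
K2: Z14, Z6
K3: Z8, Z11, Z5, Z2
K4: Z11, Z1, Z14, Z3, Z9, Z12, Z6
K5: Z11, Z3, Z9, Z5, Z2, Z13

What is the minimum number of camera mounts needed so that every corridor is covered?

2

K1, K4 together cover {Z8, Z11, Z1, Z14, Z3, Z9, Z10, Z5, Z12, Z6, Z2, Z13} — every corridor.
No single camera mount contains all 12 corridors, so 2 is optimal.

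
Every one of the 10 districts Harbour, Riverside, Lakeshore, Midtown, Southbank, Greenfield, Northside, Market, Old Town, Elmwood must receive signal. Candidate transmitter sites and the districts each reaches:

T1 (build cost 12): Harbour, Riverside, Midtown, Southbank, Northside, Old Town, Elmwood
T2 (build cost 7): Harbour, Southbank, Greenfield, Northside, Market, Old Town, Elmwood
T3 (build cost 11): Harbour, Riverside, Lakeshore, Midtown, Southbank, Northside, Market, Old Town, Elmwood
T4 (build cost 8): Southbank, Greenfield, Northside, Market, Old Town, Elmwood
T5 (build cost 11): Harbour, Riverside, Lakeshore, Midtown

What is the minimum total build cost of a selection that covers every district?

18

T2, T3 cover every district at build cost 7 + 11 = 18.
Any cover uses at least 2 transmitter sites; among all covering selections none totals below 18.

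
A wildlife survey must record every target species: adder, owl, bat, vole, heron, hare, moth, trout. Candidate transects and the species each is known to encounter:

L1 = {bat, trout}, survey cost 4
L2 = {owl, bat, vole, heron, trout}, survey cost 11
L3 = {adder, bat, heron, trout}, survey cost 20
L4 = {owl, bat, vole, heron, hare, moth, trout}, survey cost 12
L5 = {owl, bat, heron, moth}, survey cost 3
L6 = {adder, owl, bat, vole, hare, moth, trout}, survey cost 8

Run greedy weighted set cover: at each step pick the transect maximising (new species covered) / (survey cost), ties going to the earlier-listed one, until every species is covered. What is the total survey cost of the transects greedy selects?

11

Pick 1: L5 adds 4 new (owl, bat, heron, moth) at survey cost 3 (ratio 4/3).
Pick 2: L6 adds 4 new (adder, vole, hare, trout) at survey cost 8 (ratio 4/8).
Greedy total survey cost: 3 + 8 = 11.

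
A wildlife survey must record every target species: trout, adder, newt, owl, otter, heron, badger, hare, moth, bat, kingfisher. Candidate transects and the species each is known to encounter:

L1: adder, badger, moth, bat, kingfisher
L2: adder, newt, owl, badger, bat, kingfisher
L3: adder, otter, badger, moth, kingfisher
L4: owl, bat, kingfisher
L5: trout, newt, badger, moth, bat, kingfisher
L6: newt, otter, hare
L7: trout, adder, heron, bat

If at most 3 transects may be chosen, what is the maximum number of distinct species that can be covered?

10

Choosing L1, L6, L7 covers {trout, adder, newt, otter, heron, badger, hare, moth, bat, kingfisher} — 10 species.
No choice of 3 transects does better; here owl is left uncovered.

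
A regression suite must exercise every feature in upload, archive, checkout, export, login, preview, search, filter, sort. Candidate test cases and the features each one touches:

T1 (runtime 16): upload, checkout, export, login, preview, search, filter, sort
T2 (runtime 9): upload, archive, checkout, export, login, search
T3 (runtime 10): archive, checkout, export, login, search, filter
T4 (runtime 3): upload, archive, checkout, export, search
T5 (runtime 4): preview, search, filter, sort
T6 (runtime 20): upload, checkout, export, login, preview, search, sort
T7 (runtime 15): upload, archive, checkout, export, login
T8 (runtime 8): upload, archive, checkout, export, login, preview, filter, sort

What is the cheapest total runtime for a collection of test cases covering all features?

11

T4, T8 cover every feature at runtime 3 + 8 = 11.
Any cover uses at least 2 test cases; among all covering selections none totals below 11.
Greedy by coverage-per-runtime would pick T4, T5, T8 for 15 — worse than the optimum 11.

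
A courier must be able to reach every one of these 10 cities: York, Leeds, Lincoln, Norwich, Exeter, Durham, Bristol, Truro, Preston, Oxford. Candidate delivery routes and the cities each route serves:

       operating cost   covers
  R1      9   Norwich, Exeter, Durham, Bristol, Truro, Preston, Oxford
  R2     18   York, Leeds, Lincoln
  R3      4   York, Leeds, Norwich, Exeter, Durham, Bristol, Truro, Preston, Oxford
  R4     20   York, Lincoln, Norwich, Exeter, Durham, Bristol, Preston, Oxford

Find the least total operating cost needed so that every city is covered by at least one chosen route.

22

R2, R3 cover every city at operating cost 18 + 4 = 22.
Any cover uses at least 2 routes; among all covering selections none totals below 22.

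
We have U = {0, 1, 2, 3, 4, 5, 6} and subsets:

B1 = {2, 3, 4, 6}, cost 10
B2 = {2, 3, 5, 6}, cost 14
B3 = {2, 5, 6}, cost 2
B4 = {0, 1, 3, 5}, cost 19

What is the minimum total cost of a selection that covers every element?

B1, B4 cover every element at cost 10 + 19 = 29.
Any cover uses at least 2 sets; among all covering selections none totals below 29.
Greedy by coverage-per-cost would pick B3, B1, B4 for 31 — worse than the optimum 29.

29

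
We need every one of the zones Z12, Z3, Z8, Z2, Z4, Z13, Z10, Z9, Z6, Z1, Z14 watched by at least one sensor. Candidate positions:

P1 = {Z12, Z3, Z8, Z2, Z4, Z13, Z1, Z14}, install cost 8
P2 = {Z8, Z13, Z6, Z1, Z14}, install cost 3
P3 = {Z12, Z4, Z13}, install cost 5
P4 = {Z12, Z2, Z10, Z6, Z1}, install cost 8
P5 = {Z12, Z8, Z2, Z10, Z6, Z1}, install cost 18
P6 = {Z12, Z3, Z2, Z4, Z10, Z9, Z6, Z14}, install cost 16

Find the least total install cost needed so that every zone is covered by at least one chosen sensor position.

19

P2, P6 cover every zone at install cost 3 + 16 = 19.
Any cover uses at least 2 sensor positions; among all covering selections none totals below 19.
Greedy by coverage-per-install cost would pick P2, P1, P4, P6 for 35 — worse than the optimum 19.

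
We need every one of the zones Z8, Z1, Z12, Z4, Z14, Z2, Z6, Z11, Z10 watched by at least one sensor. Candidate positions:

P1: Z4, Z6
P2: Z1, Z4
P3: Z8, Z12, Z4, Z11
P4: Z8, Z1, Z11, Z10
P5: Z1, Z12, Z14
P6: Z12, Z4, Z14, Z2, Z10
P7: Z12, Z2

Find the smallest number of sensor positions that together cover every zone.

3

P1, P4, P6 together cover {Z8, Z1, Z12, Z4, Z14, Z2, Z6, Z11, Z10} — every zone.
No 2 of the 7 sensor positions cover everything (all 21 pairs fall short), so 3 is minimum.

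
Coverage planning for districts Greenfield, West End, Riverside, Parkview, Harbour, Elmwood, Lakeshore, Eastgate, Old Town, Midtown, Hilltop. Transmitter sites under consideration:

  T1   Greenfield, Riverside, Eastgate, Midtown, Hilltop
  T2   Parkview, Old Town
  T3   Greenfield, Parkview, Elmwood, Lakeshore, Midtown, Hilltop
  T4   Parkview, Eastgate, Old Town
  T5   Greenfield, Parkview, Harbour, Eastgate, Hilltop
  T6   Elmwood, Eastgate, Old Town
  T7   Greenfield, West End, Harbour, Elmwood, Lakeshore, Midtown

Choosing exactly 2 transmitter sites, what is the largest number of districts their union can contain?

Choosing T1, T7 covers {Greenfield, West End, Riverside, Harbour, Elmwood, Lakeshore, Eastgate, Midtown, Hilltop} — 9 districts.
No choice of 2 transmitter sites does better; here Parkview, Old Town are left uncovered.

9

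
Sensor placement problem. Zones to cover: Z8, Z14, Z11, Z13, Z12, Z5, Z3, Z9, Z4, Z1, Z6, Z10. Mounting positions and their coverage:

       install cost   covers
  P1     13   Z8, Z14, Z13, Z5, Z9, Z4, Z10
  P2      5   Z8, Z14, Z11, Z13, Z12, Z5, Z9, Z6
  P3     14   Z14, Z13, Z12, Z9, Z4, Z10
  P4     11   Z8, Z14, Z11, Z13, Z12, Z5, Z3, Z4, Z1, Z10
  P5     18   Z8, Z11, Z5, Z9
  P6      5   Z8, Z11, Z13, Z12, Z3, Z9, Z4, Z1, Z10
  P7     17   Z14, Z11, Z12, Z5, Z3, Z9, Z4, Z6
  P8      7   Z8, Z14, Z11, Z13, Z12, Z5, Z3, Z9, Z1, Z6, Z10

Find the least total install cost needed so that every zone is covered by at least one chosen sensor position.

10

P2, P6 cover every zone at install cost 5 + 5 = 10.
Any cover uses at least 2 sensor positions; among all covering selections none totals below 10.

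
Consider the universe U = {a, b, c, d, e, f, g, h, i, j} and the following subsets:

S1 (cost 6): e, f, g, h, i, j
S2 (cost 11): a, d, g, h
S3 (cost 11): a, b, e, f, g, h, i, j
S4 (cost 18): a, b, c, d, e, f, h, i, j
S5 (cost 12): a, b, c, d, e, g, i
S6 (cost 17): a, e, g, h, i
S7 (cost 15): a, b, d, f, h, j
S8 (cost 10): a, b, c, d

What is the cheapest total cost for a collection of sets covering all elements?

16

S1, S8 cover every element at cost 6 + 10 = 16.
Any cover uses at least 2 sets; among all covering selections none totals below 16.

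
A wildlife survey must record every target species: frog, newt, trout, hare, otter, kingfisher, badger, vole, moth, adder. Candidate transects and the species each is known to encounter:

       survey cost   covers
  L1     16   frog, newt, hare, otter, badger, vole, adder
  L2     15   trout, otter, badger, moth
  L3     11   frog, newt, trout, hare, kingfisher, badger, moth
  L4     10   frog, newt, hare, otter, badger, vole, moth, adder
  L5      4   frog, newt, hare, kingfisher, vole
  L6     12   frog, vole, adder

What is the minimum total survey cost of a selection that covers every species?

L3, L4 cover every species at survey cost 11 + 10 = 21.
Any cover uses at least 2 transects; among all covering selections none totals below 21.
Greedy by coverage-per-survey cost would pick L5, L4, L3 for 25 — worse than the optimum 21.

21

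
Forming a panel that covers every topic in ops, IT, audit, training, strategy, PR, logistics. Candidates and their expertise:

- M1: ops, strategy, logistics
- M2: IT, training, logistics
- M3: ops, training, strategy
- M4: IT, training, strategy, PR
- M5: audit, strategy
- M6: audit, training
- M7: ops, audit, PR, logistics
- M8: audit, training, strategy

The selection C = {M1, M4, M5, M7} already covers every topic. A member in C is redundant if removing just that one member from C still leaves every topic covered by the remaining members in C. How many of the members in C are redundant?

Drop M1: the rest still cover every topic — redundant.
Drop M4: IT, training uncovered — not redundant.
Drop M5: the rest still cover every topic — redundant.
Drop M7: the rest still cover every topic — redundant.
3 redundant: M1, M5, M7.

3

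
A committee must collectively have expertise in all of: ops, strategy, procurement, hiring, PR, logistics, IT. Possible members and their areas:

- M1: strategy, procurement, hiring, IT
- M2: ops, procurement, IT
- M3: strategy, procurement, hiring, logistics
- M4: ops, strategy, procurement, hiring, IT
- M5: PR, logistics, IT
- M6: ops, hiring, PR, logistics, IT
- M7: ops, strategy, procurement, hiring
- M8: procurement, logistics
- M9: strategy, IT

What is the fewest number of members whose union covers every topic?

M1, M6 together cover {ops, strategy, procurement, hiring, PR, logistics, IT} — every topic.
No single member contains all 7 topics, so 2 is optimal.

2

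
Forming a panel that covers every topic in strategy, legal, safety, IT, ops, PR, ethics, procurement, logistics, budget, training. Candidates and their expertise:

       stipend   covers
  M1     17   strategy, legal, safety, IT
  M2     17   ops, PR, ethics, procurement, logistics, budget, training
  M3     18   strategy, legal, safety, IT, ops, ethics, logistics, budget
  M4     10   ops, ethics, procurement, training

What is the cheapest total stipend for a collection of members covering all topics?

34

M1, M2 cover every topic at stipend 17 + 17 = 34.
Any cover uses at least 2 members; among all covering selections none totals below 34.
Greedy by coverage-per-stipend would pick M3, M4, M2 for 45 — worse than the optimum 34.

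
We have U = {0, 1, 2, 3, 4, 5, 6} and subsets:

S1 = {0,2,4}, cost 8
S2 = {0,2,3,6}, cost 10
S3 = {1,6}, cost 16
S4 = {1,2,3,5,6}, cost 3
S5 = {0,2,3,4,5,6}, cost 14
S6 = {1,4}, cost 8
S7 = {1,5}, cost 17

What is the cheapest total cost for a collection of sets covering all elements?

11

S1, S4 cover every element at cost 8 + 3 = 11.
Any cover uses at least 2 sets; among all covering selections none totals below 11.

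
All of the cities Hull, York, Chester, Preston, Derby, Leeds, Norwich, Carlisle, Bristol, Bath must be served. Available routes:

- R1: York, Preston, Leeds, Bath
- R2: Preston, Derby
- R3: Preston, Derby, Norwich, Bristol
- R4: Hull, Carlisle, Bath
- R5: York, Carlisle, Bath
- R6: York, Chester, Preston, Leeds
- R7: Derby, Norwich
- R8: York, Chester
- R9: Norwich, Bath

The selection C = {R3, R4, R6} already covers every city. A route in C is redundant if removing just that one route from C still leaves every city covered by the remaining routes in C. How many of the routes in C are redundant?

Drop R3: Derby, Norwich, Bristol uncovered — not redundant.
Drop R4: Hull, Carlisle, Bath uncovered — not redundant.
Drop R6: York, Chester, Leeds uncovered — not redundant.
None of the routes in C is redundant.

0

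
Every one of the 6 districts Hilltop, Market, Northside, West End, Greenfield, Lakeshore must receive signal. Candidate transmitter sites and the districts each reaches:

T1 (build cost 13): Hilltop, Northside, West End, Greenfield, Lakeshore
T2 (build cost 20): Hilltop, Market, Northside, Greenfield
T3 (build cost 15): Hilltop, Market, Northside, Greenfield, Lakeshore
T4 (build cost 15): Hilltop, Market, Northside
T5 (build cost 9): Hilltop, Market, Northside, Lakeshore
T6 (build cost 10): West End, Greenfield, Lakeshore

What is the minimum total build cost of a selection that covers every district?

T5, T6 cover every district at build cost 9 + 10 = 19.
Any cover uses at least 2 transmitter sites; among all covering selections none totals below 19.

19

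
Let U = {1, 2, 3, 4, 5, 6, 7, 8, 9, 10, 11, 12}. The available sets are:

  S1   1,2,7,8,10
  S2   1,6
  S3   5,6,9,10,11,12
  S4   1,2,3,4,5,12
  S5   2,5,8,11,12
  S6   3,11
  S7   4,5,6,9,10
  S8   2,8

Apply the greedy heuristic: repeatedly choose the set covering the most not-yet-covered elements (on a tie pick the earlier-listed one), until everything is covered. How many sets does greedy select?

Pick 1: S3 covers 6 new elements (5, 6, 9, 10, 11, 12).
Pick 2: S1 covers 4 new elements (1, 2, 7, 8).
Pick 3: S4 covers 2 new elements (3, 4).
Greedy uses 3 sets.

3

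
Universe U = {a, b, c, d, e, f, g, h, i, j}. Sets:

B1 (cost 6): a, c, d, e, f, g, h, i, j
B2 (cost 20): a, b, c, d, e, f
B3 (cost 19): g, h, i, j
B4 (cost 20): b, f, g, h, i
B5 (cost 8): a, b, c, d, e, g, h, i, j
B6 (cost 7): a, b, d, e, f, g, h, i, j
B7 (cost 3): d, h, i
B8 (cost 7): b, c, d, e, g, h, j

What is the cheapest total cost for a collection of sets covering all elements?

B1, B6 cover every element at cost 6 + 7 = 13.
Any cover uses at least 2 sets; among all covering selections none totals below 13.

13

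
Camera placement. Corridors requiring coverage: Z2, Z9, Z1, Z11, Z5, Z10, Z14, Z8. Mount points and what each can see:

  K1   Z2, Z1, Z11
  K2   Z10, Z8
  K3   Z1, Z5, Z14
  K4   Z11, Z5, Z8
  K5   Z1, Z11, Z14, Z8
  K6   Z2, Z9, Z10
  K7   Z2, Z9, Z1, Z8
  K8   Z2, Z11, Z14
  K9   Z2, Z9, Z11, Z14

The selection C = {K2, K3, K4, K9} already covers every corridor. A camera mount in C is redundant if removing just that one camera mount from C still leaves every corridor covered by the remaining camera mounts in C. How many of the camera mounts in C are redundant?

1

Drop K2: Z10 uncovered — not redundant.
Drop K3: Z1 uncovered — not redundant.
Drop K4: the rest still cover every corridor — redundant.
Drop K9: Z2, Z9 uncovered — not redundant.
1 redundant: K4.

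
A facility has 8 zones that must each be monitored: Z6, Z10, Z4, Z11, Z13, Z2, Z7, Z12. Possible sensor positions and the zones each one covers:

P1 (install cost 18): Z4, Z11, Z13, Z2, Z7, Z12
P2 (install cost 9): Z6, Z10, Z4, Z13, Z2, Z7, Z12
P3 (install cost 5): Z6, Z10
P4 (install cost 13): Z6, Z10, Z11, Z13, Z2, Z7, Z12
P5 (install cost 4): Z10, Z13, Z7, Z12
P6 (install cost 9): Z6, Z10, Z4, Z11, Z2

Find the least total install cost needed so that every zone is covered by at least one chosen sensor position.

P5, P6 cover every zone at install cost 4 + 9 = 13.
Any cover uses at least 2 sensor positions; among all covering selections none totals below 13.

13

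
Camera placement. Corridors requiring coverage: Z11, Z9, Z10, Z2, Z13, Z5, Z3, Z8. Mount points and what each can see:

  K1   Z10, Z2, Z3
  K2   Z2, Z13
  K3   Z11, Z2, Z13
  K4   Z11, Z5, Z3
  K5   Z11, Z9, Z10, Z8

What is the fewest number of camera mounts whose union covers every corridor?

3

K2, K4, K5 together cover {Z11, Z9, Z10, Z2, Z13, Z5, Z3, Z8} — every corridor.
No 2 of the 5 camera mounts cover everything (all 10 pairs fall short), so 3 is minimum.
Greedy (largest uncovered first) would take K5, K1, K2, K4 — 4 camera mounts — but 3 suffice.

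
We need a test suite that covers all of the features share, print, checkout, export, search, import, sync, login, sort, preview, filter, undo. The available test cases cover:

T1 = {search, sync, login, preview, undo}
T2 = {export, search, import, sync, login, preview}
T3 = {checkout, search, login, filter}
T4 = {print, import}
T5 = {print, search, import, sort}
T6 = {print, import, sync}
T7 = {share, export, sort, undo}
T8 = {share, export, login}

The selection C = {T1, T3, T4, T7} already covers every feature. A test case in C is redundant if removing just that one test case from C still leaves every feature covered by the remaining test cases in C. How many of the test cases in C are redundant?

0

Drop T1: sync, preview uncovered — not redundant.
Drop T3: checkout, filter uncovered — not redundant.
Drop T4: print, import uncovered — not redundant.
Drop T7: share, export, sort uncovered — not redundant.
None of the test cases in C is redundant.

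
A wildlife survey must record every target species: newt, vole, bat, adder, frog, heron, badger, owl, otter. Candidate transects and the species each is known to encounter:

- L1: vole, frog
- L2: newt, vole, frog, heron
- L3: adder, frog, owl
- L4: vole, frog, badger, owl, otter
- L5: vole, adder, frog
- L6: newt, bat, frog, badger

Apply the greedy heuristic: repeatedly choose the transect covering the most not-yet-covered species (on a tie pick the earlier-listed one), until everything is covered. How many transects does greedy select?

4

Pick 1: L4 covers 5 new species (vole, frog, badger, owl, otter).
Pick 2: L2 covers 2 new species (newt, heron).
Pick 3: L3 covers 1 new species (adder).
Pick 4: L6 covers 1 new species (bat).
Greedy uses 4 transects.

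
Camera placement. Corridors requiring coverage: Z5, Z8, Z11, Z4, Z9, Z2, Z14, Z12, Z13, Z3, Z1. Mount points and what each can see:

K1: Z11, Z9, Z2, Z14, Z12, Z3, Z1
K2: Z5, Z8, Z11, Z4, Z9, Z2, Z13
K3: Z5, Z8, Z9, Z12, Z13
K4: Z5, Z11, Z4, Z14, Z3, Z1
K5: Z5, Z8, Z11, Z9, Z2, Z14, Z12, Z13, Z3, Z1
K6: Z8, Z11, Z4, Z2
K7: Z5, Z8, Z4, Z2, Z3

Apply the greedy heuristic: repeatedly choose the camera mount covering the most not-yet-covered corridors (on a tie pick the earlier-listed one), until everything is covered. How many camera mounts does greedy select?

2

Pick 1: K5 covers 10 new corridors (Z5, Z8, Z11, Z9, Z2, Z14, Z12, Z13, Z3, Z1).
Pick 2: K2 covers 1 new corridors (Z4).
Greedy uses 2 camera mounts.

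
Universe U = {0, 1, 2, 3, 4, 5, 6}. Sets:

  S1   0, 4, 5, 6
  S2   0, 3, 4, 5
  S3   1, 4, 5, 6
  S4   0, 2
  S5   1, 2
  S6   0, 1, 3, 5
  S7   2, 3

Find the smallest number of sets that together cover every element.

3

S1, S2, S5 together cover {0, 1, 2, 3, 4, 5, 6} — every element.
No 2 of the 7 sets cover everything (all 21 pairs fall short), so 3 is minimum.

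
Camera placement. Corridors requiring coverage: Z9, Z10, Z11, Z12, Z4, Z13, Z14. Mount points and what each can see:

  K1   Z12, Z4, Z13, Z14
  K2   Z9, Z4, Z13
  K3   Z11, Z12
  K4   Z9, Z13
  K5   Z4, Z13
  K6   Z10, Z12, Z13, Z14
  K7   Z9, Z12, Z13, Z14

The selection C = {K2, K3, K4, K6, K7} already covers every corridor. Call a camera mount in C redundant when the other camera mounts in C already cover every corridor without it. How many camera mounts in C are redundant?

Drop K2: Z4 uncovered — not redundant.
Drop K3: Z11 uncovered — not redundant.
Drop K4: the rest still cover every corridor — redundant.
Drop K6: Z10 uncovered — not redundant.
Drop K7: the rest still cover every corridor — redundant.
2 redundant: K4, K7.

2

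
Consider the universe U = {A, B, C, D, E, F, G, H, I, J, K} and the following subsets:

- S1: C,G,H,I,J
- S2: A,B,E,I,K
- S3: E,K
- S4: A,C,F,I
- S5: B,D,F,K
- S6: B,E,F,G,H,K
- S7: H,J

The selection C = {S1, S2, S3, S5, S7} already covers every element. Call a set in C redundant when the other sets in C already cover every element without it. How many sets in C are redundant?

2

Drop S1: C, G uncovered — not redundant.
Drop S2: A uncovered — not redundant.
Drop S3: the rest still cover every element — redundant.
Drop S5: D, F uncovered — not redundant.
Drop S7: the rest still cover every element — redundant.
2 redundant: S3, S7.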